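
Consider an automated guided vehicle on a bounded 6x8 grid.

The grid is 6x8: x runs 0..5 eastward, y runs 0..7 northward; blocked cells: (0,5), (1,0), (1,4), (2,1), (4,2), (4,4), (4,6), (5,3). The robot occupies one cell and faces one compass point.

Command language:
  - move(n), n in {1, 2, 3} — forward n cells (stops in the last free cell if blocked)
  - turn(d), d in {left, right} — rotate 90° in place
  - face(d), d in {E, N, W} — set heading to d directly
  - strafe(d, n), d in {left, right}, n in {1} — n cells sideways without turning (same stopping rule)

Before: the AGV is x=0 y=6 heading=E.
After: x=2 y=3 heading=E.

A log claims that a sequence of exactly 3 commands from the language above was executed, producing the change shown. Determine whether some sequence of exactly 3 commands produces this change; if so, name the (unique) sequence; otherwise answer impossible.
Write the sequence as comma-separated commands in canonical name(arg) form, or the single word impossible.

impossible

all 1000 sequences checked — none match.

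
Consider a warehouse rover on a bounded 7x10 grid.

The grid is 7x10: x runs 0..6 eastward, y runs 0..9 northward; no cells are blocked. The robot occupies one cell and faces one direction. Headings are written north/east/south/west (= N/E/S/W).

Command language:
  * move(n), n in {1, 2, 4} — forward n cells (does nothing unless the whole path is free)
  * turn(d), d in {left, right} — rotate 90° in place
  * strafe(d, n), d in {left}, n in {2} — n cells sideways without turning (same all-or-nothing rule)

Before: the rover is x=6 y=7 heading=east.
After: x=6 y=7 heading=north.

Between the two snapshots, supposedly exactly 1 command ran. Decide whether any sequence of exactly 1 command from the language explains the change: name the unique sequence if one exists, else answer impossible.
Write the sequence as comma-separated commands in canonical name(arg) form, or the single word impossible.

turn(left)

key: parked at (6,7) the whole time — nothing moves the robot
initial: x=6 y=7 heading=east
t=1 turn(left) ⇒ x=6 y=7 heading=north
all 6 alternatives checked — unique.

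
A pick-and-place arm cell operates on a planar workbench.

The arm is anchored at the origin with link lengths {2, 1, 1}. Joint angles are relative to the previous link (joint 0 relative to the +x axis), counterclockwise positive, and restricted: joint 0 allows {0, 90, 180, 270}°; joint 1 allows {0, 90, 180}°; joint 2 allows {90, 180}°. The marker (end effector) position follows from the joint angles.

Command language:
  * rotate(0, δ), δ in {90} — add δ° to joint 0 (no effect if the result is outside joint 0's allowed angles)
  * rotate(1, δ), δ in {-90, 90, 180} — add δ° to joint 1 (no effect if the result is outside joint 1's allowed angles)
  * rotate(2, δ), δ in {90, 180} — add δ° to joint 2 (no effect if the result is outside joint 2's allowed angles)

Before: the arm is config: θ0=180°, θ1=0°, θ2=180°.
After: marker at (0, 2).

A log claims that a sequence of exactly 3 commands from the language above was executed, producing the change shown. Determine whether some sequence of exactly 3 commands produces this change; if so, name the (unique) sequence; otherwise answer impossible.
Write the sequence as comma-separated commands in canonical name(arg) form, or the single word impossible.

t0: config: θ0=180°, θ1=0°, θ2=180°
1. rotate(0, 90) → config: θ0=270°, θ1=0°, θ2=180°
2. rotate(0, 90) → config: θ0=0°, θ1=0°, θ2=180°
3. rotate(0, 90) → config: θ0=90°, θ1=0°, θ2=180°
no rival 3-sequence matches.

rotate(0, 90), rotate(0, 90), rotate(0, 90)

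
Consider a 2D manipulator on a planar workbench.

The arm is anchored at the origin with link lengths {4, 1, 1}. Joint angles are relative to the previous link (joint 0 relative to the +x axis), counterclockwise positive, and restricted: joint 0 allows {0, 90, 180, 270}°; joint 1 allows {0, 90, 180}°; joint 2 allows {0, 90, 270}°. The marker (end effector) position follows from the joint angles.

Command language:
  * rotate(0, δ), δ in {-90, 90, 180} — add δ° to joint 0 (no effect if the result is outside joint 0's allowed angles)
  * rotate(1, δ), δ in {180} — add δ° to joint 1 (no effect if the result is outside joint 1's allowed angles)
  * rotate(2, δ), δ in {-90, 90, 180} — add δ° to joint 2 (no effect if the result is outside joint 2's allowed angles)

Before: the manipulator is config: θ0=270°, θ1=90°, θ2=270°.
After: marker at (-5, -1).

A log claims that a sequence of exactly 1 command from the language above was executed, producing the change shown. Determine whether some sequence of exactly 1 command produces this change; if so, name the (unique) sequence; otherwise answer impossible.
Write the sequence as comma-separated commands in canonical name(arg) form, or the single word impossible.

begin: config: θ0=270°, θ1=90°, θ2=270°
step 1 (rotate(0, -90)): config: θ0=180°, θ1=90°, θ2=270°
no other 1-command option fits: unique.

rotate(0, -90)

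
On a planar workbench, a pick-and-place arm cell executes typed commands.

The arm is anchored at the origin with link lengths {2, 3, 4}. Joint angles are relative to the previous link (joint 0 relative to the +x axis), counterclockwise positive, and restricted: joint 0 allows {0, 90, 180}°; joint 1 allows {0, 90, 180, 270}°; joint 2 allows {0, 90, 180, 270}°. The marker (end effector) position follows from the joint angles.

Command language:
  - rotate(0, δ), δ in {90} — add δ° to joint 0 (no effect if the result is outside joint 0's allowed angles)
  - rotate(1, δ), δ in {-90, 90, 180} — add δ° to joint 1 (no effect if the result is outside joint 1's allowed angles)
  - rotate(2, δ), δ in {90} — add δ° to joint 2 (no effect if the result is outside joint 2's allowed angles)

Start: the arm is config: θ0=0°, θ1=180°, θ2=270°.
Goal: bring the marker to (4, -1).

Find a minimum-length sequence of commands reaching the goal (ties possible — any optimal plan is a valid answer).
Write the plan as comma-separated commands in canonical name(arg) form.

rotate(0, 90), rotate(2, 90), rotate(2, 90)

from: config: θ0=0°, θ1=180°, θ2=270°
t=1 rotate(0, 90) ⇒ config: θ0=90°, θ1=180°, θ2=270°
t=2 rotate(2, 90) ⇒ config: θ0=90°, θ1=180°, θ2=0°
t=3 rotate(2, 90) ⇒ config: θ0=90°, θ1=180°, θ2=90°
nothing shorter than 3 reaches the goal.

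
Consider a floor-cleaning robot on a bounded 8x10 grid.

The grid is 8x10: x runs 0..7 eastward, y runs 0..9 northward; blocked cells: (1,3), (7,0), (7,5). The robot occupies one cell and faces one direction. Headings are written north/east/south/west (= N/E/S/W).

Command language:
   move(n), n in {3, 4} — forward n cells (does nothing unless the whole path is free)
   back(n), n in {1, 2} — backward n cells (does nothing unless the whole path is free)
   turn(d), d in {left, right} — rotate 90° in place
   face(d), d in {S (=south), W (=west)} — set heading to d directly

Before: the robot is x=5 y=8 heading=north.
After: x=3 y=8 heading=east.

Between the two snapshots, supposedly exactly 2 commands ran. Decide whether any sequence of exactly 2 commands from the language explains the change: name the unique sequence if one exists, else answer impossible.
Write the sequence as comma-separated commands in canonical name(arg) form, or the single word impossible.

turn(right), back(2)

key: running back(2) before turn(right) would end elsewhere — order is forced
initial: x=5 y=8 heading=north
[1] after turn(right): x=5 y=8 heading=east
[2] after back(2): x=3 y=8 heading=east
no other 2-command option fits: unique.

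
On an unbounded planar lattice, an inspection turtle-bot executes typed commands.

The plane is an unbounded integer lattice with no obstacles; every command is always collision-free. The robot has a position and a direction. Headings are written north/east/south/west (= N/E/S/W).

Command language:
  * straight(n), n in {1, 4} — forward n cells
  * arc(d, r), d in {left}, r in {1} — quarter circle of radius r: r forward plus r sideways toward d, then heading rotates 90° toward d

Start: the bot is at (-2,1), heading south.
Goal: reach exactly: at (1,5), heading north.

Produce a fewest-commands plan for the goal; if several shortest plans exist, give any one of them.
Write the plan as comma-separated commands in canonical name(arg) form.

initial: at (-2,1), heading south
1. arc(left, 1) → at (-1,0), heading east
2. straight(1) → at (0,0), heading east
3. arc(left, 1) → at (1,1), heading north
4. straight(4) → at (1,5), heading north
shorter routes all fall short; 4 is best.

arc(left, 1), straight(1), arc(left, 1), straight(4)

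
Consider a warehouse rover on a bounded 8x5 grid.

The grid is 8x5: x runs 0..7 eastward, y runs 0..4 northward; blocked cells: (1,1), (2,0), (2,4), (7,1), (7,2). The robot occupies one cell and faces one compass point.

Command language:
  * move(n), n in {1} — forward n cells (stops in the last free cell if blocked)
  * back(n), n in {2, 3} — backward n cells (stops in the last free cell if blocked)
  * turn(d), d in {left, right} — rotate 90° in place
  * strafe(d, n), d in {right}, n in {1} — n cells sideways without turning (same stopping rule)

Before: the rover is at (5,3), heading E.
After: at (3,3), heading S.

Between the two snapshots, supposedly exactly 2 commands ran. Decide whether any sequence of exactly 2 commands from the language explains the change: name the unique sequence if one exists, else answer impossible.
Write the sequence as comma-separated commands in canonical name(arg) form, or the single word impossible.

back(2), turn(right)

key: order matters: swapping back(2) and turn(right) lands elsewhere
from: at (5,3), heading E
[1] after back(2): at (3,3), heading E
[2] after turn(right): at (3,3), heading S
all 36 alternatives checked — unique.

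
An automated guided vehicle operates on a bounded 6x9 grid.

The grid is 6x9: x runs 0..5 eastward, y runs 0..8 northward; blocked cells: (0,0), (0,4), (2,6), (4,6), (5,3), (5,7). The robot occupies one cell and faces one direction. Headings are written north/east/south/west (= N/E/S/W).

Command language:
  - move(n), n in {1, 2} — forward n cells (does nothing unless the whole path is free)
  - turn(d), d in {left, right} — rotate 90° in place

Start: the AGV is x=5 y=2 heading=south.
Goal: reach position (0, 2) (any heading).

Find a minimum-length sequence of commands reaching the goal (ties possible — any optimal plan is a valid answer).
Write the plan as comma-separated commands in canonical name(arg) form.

turn(right), move(1), move(2), move(2)

t0: x=5 y=2 heading=south
step 1 (turn(right)): x=5 y=2 heading=west
step 2 (move(1)): x=4 y=2 heading=west
step 3 (move(2)): x=2 y=2 heading=west
step 4 (move(2)): x=0 y=2 heading=west
nothing shorter than 4 reaches the goal.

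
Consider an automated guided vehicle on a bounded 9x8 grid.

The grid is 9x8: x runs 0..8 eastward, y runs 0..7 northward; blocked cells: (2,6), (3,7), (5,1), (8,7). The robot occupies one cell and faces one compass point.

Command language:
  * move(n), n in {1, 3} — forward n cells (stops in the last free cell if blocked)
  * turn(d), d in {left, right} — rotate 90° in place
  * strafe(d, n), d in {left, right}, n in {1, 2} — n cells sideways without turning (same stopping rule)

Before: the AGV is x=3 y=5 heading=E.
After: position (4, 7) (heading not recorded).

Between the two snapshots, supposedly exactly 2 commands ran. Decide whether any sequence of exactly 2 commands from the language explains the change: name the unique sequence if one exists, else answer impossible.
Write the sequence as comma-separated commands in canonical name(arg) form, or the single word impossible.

move(1), strafe(left, 2)

key: running strafe(left, 2) before move(1) would end elsewhere — order is forced
from: x=3 y=5 heading=E
step 1 (move(1)): x=4 y=5 heading=E
step 2 (strafe(left, 2)): x=4 y=7 heading=E
no other 2-command option fits: unique.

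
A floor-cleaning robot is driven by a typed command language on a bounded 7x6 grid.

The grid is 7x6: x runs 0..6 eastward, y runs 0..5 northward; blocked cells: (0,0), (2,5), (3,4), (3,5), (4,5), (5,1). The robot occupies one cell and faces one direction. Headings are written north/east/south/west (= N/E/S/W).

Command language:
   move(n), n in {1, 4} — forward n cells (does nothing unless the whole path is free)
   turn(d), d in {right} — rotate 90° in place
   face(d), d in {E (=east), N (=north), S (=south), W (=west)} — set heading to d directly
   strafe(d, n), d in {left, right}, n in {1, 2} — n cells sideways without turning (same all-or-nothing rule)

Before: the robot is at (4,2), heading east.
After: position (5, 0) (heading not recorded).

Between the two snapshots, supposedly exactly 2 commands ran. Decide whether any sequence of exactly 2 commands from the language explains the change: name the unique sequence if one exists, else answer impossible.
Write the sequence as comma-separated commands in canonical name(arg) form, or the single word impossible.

strafe(right, 2), move(1)

key: running move(1) before strafe(right, 2) would end elsewhere — order is forced
t0: at (4,2), heading east
1. strafe(right, 2) → at (4,0), heading east
2. move(1) → at (5,0), heading east
no rival 2-sequence matches.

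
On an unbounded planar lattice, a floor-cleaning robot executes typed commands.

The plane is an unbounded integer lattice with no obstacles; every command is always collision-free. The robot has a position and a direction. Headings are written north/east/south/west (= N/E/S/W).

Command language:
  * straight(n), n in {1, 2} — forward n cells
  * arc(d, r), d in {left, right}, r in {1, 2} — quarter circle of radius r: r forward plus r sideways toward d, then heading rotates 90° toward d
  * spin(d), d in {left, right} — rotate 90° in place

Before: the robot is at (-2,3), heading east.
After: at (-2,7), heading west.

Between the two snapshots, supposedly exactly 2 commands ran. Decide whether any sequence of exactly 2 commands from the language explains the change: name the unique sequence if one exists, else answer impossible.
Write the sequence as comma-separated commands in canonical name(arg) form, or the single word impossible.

key: cell and facing (now W) both changed — the 2 commands mix motion and turning
begin: at (-2,3), heading east
1. arc(left, 2) → at (0,5), heading north
2. arc(left, 2) → at (-2,7), heading west
uniquely the one of 64 2-step routes that fits.

arc(left, 2), arc(left, 2)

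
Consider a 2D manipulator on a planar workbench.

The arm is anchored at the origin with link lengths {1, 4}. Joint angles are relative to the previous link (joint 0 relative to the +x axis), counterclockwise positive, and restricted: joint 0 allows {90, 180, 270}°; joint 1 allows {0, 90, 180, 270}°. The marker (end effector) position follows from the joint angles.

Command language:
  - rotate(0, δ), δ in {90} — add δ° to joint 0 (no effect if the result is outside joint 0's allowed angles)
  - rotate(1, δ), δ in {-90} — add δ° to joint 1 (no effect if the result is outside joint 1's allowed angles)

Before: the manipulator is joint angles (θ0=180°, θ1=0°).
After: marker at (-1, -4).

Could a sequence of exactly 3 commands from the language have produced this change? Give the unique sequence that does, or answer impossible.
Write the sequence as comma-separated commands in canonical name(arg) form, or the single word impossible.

initial: joint angles (θ0=180°, θ1=0°)
step 1 (rotate(1, -90)): joint angles (θ0=180°, θ1=270°)
step 2 (rotate(1, -90)): joint angles (θ0=180°, θ1=180°)
step 3 (rotate(1, -90)): joint angles (θ0=180°, θ1=90°)
all 8 alternatives checked — unique.

rotate(1, -90), rotate(1, -90), rotate(1, -90)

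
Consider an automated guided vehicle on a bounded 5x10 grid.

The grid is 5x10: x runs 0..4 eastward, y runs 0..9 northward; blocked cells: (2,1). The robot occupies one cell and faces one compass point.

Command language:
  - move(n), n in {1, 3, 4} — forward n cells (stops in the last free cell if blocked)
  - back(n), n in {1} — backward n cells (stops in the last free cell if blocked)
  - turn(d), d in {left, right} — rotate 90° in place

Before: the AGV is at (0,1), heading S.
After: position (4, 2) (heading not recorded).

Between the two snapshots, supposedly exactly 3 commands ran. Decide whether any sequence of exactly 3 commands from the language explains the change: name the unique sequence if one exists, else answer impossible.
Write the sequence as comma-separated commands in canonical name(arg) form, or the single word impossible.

back(1), turn(left), move(4)

key: running move(4) before back(1) would end elsewhere — order is forced
from: at (0,1), heading S
step 1 (back(1)): at (0,2), heading S
step 2 (turn(left)): at (0,2), heading E
step 3 (move(4)): at (4,2), heading E
no other 3-command option fits: unique.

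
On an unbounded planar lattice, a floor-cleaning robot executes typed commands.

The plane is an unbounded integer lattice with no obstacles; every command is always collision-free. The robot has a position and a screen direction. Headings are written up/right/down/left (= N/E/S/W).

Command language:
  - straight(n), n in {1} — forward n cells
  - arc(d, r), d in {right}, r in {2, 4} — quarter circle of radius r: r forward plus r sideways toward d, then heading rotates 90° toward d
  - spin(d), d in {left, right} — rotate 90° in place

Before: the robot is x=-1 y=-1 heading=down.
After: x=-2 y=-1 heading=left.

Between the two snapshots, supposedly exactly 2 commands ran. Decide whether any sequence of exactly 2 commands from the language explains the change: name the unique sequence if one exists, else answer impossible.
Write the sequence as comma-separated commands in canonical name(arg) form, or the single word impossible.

key: running straight(1) before spin(right) would end elsewhere — order is forced
t0: x=-1 y=-1 heading=down
[1] after spin(right): x=-1 y=-1 heading=left
[2] after straight(1): x=-2 y=-1 heading=left
uniquely the one of 25 2-step routes that fits.

spin(right), straight(1)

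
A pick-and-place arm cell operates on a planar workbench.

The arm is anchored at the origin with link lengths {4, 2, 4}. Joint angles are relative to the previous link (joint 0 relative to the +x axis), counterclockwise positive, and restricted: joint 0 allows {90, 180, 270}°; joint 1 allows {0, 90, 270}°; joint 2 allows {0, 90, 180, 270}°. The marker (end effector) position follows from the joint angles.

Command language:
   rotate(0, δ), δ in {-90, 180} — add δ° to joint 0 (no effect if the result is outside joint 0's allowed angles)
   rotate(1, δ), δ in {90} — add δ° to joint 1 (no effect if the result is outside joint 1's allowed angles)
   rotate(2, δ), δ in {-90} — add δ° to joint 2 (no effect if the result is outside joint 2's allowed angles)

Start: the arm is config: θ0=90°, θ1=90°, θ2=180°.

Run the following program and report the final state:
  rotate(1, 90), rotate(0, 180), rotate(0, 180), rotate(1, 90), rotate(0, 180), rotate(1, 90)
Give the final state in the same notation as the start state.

begin: config: θ0=90°, θ1=90°, θ2=180°
[1] after rotate(1, 90): config: θ0=90°, θ1=90°, θ2=180°
[2] after rotate(0, 180): config: θ0=270°, θ1=90°, θ2=180°
[3] after rotate(0, 180): config: θ0=90°, θ1=90°, θ2=180°
[4] after rotate(1, 90): config: θ0=90°, θ1=90°, θ2=180°
[5] after rotate(0, 180): config: θ0=270°, θ1=90°, θ2=180°
[6] after rotate(1, 90): config: θ0=270°, θ1=90°, θ2=180°

config: θ0=270°, θ1=90°, θ2=180°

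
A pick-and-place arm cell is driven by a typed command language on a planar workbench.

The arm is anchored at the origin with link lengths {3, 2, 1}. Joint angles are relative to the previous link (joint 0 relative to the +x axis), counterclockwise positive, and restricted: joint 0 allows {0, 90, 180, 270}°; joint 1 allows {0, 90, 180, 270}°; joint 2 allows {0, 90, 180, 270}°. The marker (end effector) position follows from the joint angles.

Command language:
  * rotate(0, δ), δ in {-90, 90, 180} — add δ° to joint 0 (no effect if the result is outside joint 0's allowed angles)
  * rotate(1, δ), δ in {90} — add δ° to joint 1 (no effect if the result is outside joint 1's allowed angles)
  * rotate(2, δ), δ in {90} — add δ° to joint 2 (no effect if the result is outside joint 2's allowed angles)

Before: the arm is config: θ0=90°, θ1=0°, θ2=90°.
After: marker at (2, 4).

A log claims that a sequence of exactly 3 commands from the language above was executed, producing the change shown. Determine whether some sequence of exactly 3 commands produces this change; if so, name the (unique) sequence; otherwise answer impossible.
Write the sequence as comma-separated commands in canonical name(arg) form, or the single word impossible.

rotate(1, 90), rotate(1, 90), rotate(1, 90)

t0: config: θ0=90°, θ1=0°, θ2=90°
[1] after rotate(1, 90): config: θ0=90°, θ1=90°, θ2=90°
[2] after rotate(1, 90): config: θ0=90°, θ1=180°, θ2=90°
[3] after rotate(1, 90): config: θ0=90°, θ1=270°, θ2=90°
no rival 3-sequence matches.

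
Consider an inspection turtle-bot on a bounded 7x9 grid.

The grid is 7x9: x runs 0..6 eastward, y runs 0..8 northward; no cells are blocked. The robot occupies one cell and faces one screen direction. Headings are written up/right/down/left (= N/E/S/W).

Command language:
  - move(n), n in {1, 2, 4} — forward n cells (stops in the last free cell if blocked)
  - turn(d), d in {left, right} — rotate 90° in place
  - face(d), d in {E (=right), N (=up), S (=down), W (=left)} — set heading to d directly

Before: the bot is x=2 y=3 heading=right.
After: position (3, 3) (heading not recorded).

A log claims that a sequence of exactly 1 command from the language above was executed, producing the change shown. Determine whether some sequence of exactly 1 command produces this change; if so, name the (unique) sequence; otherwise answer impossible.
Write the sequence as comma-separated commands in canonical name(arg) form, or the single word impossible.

move(1)

t0: x=2 y=3 heading=right
[1] after move(1): x=3 y=3 heading=right
all 9 alternatives checked — unique.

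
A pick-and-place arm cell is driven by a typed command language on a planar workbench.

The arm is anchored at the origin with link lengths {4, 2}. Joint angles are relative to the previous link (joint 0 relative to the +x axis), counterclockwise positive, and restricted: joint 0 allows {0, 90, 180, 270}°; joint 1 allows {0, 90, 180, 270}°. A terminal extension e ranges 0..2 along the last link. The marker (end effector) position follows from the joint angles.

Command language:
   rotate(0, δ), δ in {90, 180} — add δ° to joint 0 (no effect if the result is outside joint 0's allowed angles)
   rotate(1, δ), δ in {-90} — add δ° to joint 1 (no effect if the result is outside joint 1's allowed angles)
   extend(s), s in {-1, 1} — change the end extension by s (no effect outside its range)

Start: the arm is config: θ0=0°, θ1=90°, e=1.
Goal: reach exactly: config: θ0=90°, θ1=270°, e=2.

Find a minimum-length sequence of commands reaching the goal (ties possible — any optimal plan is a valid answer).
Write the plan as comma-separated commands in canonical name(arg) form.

start: config: θ0=0°, θ1=90°, e=1
[1] after rotate(1, -90): config: θ0=0°, θ1=0°, e=1
[2] after rotate(1, -90): config: θ0=0°, θ1=270°, e=1
[3] after extend(1): config: θ0=0°, θ1=270°, e=2
[4] after rotate(0, 90): config: θ0=90°, θ1=270°, e=2
nothing shorter than 4 reaches the goal.

rotate(1, -90), rotate(1, -90), extend(1), rotate(0, 90)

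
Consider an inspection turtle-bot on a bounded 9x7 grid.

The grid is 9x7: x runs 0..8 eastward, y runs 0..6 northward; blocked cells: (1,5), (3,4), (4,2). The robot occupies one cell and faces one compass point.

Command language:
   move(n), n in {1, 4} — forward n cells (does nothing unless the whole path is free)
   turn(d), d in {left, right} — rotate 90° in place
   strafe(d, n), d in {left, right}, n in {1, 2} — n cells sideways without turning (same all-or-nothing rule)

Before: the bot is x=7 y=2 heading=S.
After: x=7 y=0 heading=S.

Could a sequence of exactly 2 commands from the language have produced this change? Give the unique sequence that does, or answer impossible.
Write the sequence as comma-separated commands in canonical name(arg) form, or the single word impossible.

move(1), move(1)

key: still facing S at the end — nothing in the sequence rotates
from: x=7 y=2 heading=S
step 1 (move(1)): x=7 y=1 heading=S
step 2 (move(1)): x=7 y=0 heading=S
no rival 2-sequence matches.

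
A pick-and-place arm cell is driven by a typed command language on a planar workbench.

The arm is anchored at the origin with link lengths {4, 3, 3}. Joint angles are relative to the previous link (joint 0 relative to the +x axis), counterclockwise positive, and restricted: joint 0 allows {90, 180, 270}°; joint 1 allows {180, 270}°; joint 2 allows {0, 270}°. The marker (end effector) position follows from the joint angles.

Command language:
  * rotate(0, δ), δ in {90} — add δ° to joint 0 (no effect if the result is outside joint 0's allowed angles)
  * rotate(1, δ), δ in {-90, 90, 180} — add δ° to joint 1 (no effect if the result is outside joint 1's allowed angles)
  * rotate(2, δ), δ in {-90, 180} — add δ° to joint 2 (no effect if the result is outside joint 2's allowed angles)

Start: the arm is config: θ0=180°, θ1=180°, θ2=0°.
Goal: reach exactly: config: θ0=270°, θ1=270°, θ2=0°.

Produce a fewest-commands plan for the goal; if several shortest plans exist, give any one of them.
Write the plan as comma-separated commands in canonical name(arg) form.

from: config: θ0=180°, θ1=180°, θ2=0°
step 1 (rotate(1, 90)): config: θ0=180°, θ1=270°, θ2=0°
step 2 (rotate(0, 90)): config: θ0=270°, θ1=270°, θ2=0°
shorter routes all fall short; 2 is best.

rotate(1, 90), rotate(0, 90)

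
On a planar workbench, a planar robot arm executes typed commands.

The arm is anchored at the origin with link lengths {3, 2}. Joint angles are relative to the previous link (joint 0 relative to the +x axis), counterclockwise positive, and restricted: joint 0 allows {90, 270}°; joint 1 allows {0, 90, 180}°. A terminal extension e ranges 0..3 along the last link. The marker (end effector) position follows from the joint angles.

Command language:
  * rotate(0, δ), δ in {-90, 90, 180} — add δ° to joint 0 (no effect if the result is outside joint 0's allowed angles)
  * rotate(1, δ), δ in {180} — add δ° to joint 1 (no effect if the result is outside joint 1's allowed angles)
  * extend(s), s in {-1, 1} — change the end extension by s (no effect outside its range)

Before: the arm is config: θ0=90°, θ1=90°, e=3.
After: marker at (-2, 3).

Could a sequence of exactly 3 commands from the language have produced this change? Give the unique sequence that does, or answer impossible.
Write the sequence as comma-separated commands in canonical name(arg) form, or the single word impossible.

from: config: θ0=90°, θ1=90°, e=3
step 1 (extend(-1)): config: θ0=90°, θ1=90°, e=2
step 2 (extend(-1)): config: θ0=90°, θ1=90°, e=1
step 3 (extend(-1)): config: θ0=90°, θ1=90°, e=0
all 216 alternatives checked — unique.

extend(-1), extend(-1), extend(-1)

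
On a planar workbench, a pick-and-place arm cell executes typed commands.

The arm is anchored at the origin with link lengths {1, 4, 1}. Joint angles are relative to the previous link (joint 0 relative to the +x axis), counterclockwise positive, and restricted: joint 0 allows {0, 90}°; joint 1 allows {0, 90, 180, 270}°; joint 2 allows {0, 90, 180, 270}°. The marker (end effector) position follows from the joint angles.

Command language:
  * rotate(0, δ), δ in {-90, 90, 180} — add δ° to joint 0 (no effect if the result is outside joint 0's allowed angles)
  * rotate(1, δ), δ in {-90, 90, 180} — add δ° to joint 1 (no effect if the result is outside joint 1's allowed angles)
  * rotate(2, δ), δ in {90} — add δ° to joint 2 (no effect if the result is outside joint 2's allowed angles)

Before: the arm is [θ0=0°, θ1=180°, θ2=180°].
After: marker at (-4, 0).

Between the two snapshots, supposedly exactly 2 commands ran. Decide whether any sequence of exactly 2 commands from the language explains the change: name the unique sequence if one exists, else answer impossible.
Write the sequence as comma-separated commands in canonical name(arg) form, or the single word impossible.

begin: [θ0=0°, θ1=180°, θ2=180°]
1. rotate(2, 90) → [θ0=0°, θ1=180°, θ2=270°]
2. rotate(2, 90) → [θ0=0°, θ1=180°, θ2=0°]
uniquely the one of 49 2-step routes that fits.

rotate(2, 90), rotate(2, 90)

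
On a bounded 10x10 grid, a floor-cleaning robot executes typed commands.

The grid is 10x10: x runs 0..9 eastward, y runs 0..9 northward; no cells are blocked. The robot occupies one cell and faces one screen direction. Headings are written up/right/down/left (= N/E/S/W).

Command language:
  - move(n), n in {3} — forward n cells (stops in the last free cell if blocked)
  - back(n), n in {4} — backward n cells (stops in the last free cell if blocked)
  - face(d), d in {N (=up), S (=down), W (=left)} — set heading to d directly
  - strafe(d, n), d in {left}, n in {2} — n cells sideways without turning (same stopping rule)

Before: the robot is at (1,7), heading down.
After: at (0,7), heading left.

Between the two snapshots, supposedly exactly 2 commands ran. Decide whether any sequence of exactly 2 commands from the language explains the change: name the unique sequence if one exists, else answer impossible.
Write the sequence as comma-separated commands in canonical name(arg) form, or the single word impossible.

face(W), move(3)

key: order matters: swapping face(W) and move(3) lands elsewhere
begin: at (1,7), heading down
[1] after face(W): at (1,7), heading left
[2] after move(3): at (0,7), heading left
no other 2-command option fits: unique.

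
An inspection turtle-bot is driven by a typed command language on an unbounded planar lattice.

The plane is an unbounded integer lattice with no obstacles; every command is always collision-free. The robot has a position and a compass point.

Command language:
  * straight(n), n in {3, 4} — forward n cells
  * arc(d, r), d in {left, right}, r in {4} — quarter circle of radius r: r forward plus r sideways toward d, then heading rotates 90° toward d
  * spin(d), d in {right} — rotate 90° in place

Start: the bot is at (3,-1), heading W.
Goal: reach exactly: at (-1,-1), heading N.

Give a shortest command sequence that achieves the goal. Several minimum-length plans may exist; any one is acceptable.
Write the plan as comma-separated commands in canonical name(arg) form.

begin: at (3,-1), heading W
1. straight(4) → at (-1,-1), heading W
2. spin(right) → at (-1,-1), heading N
nothing shorter than 2 reaches the goal.

straight(4), spin(right)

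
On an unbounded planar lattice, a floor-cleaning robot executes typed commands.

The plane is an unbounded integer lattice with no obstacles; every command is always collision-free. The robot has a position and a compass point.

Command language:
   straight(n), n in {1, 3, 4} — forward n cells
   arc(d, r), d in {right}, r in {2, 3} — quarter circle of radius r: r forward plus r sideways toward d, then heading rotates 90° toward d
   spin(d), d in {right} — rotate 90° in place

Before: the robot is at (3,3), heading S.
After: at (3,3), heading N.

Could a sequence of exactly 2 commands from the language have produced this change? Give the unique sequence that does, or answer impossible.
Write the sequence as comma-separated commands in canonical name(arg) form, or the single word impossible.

spin(right), spin(right)

key: parked at (3,3) the whole time — nothing moves the robot
from: at (3,3), heading S
[1] after spin(right): at (3,3), heading W
[2] after spin(right): at (3,3), heading N
all 36 alternatives checked — unique.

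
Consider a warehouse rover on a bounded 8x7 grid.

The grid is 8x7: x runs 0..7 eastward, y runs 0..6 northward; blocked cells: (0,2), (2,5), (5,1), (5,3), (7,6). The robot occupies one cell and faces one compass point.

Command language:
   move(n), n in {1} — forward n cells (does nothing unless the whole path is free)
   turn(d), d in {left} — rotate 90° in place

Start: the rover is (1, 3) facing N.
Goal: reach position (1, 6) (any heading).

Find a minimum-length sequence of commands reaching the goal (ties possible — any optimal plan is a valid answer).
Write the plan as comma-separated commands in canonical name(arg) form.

move(1), move(1), move(1)

start: (1, 3) facing N
[1] after move(1): (1, 4) facing N
[2] after move(1): (1, 5) facing N
[3] after move(1): (1, 6) facing N
nothing shorter than 3 reaches the goal.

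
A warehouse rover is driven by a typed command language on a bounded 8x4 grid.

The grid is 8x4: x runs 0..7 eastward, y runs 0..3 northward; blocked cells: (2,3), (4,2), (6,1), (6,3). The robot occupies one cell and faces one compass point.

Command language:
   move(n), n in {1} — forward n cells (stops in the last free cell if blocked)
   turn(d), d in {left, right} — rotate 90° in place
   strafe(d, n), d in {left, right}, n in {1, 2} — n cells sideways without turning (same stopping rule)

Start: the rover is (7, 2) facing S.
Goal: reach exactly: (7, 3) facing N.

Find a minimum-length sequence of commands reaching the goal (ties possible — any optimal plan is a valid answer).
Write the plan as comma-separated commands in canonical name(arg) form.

t0: (7, 2) facing S
step 1 (turn(left)): (7, 2) facing E
step 2 (turn(left)): (7, 2) facing N
step 3 (move(1)): (7, 3) facing N
minimal: 3 command(s), checked below 3.

turn(left), turn(left), move(1)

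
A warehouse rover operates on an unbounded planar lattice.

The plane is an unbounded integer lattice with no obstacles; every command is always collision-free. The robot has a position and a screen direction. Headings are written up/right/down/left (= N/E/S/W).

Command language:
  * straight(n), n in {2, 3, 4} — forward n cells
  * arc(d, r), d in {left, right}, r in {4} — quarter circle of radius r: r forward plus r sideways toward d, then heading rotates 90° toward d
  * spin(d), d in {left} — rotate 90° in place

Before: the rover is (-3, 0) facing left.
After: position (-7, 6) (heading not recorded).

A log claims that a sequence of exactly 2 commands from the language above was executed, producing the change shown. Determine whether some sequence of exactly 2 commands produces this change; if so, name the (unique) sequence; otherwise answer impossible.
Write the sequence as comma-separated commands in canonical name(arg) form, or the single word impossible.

arc(right, 4), straight(2)

key: running straight(2) before arc(right, 4) would end elsewhere — order is forced
t0: (-3, 0) facing left
t=1 arc(right, 4) ⇒ (-7, 4) facing up
t=2 straight(2) ⇒ (-7, 6) facing up
no rival 2-sequence matches.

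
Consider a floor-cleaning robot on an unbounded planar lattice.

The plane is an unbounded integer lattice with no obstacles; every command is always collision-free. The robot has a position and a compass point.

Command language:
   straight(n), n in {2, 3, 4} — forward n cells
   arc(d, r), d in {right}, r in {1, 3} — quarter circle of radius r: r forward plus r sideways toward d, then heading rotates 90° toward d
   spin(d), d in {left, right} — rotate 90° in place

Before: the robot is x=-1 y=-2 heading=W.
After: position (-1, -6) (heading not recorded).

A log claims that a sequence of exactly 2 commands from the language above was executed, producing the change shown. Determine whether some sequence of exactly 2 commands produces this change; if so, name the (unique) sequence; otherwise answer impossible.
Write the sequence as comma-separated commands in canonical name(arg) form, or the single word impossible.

key: running straight(4) before spin(left) would end elsewhere — order is forced
from: x=-1 y=-2 heading=W
[1] after spin(left): x=-1 y=-2 heading=S
[2] after straight(4): x=-1 y=-6 heading=S
uniquely the one of 49 2-step routes that fits.

spin(left), straight(4)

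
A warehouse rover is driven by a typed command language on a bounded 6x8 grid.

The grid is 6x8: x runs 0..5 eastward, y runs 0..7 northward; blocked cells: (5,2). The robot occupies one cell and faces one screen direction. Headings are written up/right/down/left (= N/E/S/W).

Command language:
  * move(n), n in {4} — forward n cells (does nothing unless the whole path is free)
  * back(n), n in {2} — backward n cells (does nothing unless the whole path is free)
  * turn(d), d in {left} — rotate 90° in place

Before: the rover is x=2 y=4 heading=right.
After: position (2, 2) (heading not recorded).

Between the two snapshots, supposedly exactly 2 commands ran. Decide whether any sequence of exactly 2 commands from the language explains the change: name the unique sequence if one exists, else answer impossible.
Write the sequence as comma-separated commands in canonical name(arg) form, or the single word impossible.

key: order matters: swapping turn(left) and back(2) lands elsewhere
start: x=2 y=4 heading=right
1. turn(left) → x=2 y=4 heading=up
2. back(2) → x=2 y=2 heading=up
uniquely the one of 9 2-step routes that fits.

turn(left), back(2)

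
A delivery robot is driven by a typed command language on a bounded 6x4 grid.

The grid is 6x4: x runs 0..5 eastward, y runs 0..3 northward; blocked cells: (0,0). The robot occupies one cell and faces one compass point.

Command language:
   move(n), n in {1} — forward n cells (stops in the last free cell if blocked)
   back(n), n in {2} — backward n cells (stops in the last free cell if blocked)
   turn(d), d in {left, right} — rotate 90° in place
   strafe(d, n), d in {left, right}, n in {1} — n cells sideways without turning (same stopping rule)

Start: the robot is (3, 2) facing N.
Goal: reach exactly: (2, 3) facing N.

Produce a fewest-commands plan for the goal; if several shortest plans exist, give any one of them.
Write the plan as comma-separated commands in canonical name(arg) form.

strafe(left, 1), move(1)

t0: (3, 2) facing N
[1] after strafe(left, 1): (2, 2) facing N
[2] after move(1): (2, 3) facing N
shorter routes all fall short; 2 is best.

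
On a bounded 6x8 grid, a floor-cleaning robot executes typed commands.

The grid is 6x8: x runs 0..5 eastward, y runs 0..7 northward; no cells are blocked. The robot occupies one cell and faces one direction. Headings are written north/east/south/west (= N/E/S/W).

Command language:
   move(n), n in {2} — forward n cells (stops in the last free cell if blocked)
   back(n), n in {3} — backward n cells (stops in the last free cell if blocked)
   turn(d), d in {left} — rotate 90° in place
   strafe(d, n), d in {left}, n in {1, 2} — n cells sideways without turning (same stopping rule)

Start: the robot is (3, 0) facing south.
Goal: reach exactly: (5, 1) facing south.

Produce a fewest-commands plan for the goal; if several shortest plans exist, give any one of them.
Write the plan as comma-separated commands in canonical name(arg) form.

begin: (3, 0) facing south
step 1 (strafe(left, 2)): (5, 0) facing south
step 2 (back(3)): (5, 3) facing south
step 3 (move(2)): (5, 1) facing south
no 2-step plan works, so 3 is optimal.

strafe(left, 2), back(3), move(2)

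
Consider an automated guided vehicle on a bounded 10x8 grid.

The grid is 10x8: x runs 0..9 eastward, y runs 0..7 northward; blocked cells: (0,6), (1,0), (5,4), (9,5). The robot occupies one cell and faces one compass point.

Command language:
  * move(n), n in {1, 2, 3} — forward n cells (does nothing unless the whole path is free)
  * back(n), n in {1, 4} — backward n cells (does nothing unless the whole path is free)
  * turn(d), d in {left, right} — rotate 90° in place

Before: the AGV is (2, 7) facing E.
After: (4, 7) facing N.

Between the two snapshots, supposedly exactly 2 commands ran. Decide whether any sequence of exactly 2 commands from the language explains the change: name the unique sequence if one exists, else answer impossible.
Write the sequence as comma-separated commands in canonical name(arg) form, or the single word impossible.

key: running turn(left) before move(2) would end elsewhere — order is forced
t0: (2, 7) facing E
[1] after move(2): (4, 7) facing E
[2] after turn(left): (4, 7) facing N
no rival 2-sequence matches.

move(2), turn(left)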